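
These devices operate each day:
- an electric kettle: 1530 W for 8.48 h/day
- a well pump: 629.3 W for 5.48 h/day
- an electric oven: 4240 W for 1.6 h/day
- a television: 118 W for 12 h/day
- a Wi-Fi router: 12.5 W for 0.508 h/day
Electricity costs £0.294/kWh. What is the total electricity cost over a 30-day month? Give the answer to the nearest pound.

£217

electric kettle: 1530 W × 8.48 h × 30 d = 389,232 Wh = 389.2 kWh
well pump: 629.3 W × 5.48 h × 30 d = 103,457 Wh = 103.5 kWh
electric oven: 4240 W × 1.6 h × 30 d = 203,520 Wh = 203.5 kWh
television: 118 W × 12 h × 30 d = 42,480 Wh = 42.48 kWh
Wi-Fi router: 12.5 W × 0.508 h × 30 d = 190 Wh = 0.1905 kWh
Total energy = 389.2 + 103.5 + 203.5 + 42.48 + 0.1905 = 738.9 kWh
Cost = 738.9 kWh × £0.294 = £217.23 ≈ £217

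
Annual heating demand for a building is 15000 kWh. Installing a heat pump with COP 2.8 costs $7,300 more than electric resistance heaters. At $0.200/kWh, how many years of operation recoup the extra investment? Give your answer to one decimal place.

Resistance: 15000 kWh × $0.200 = $3,000.00/yr
Heat pump: 15000 / 2.8 = 5357 kWh in → × $0.200 = $1,071.43/yr
Annual savings = $1,928.57
Payback = $7,300 / $1,928.57 = 3.79 years

3.8 years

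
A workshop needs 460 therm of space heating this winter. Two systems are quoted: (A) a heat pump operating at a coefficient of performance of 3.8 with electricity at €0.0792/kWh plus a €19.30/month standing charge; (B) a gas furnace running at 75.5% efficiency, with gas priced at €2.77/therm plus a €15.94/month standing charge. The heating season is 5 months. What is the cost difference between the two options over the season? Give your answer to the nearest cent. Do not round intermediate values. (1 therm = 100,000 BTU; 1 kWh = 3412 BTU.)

Heat load = 460 therm × 100,000 = 46,000,000 BTU
Gas: input = 46,000,000 / 0.755 = 60,927,152 BTU = 609.3 therm → 609.3 × €2.77 = €1,687.68; + 5 × €15.94 standing = €1,767.38
Heat pump: 46,000,000 BTU / 3412 = 13,480 kWh heat; / 3.8 = 3,548 kWh in → × €0.0792 = €280.99; + 5 × €19.30 standing = €377.49
Difference = |€1,767.38 − €377.49| = €1,389.89

€1389.89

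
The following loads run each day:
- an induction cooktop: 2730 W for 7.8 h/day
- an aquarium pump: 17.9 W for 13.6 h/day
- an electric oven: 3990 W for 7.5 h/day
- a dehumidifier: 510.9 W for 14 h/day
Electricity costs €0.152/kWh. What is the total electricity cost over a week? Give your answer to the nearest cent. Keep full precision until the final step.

€62.37

induction cooktop: 2730 W × 7.8 h × 7 d = 149,058 Wh = 149.1 kWh
aquarium pump: 17.9 W × 13.6 h × 7 d = 1,704 Wh = 1.704 kWh
electric oven: 3990 W × 7.5 h × 7 d = 209,475 Wh = 209.5 kWh
dehumidifier: 510.9 W × 14 h × 7 d = 50,068 Wh = 50.07 kWh
Total energy = 149.1 + 1.704 + 209.5 + 50.07 = 410.3 kWh
Cost = 410.3 kWh × €0.152 = €62.37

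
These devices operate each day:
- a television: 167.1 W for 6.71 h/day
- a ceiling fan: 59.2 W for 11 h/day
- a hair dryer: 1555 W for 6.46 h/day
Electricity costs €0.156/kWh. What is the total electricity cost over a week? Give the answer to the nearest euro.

€13

television: 167.1 W × 6.71 h × 7 d = 7,849 Wh = 7.849 kWh
ceiling fan: 59.2 W × 11 h × 7 d = 4,558 Wh = 4.558 kWh
hair dryer: 1555 W × 6.46 h × 7 d = 70,317 Wh = 70.32 kWh
Total energy = 7.849 + 4.558 + 70.32 = 82.72 kWh
Cost = 82.72 kWh × €0.156 = €12.90 ≈ €13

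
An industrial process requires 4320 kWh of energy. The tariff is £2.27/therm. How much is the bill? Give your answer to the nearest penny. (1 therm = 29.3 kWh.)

4320 kWh × (0.03413 therm/kWh) = 147.4 therm
Cost = 147.4 therm × £2.27/therm = £334.69

£334.69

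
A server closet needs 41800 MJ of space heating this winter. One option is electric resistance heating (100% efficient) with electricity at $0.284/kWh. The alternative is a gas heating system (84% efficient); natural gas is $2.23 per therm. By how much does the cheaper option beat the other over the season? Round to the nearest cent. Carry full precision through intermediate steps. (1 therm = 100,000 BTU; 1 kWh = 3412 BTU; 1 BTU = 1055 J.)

$2246.03

Heat load = 41800 MJ = 41,800,000,000 J / 1055 = 39,620,853 BTU
Gas: input = 39,620,853 / 0.84 = 47,167,682 BTU = 471.7 therm → 471.7 × $2.23 = $1,051.84
Electric: 39,620,853 BTU / 3412 = 11,610 kWh → × $0.284 = $3,297.87
Difference = |$1,051.84 − $3,297.87| = $2,246.03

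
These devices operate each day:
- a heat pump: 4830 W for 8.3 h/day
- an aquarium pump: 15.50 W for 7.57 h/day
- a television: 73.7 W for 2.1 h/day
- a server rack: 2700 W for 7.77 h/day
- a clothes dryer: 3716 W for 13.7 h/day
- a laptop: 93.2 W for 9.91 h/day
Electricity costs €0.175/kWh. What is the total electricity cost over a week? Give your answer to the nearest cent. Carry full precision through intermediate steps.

€138.64

heat pump: 4830 W × 8.3 h × 7 d = 280,623 Wh = 280.6 kWh
aquarium pump: 15.50 W × 7.57 h × 7 d = 821 Wh = 0.8213 kWh
television: 73.7 W × 2.1 h × 7 d = 1,083 Wh = 1.083 kWh
server rack: 2700 W × 7.77 h × 7 d = 146,853 Wh = 146.9 kWh
clothes dryer: 3716 W × 13.7 h × 7 d = 356,364 Wh = 356.4 kWh
laptop: 93.2 W × 9.91 h × 7 d = 6,465 Wh = 6.465 kWh
Total energy = 280.6 + 0.8213 + 1.083 + 146.9 + 356.4 + 6.465 = 792.2 kWh
Cost = 792.2 kWh × €0.175 = €138.64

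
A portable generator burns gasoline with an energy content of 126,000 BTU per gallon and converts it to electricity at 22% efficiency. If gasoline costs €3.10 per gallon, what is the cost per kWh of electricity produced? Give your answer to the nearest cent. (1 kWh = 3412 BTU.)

Electrical output per gallon = 126,000 BTU × 0.22 / 3412 BTU/kWh = 8.124 kWh
Cost per kWh = €3.10 / 8.124 kWh = €0.382

€0.38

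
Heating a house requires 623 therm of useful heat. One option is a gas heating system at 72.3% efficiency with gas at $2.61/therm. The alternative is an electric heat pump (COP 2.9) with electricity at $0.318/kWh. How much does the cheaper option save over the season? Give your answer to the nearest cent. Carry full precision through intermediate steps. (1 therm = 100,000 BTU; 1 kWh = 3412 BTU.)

$246.80

Heat load = 623 therm × 100,000 = 62,300,000 BTU
Gas: input = 62,300,000 / 0.723 = 86,168,741 BTU = 861.7 therm → 861.7 × $2.61 = $2,249.00
Heat pump: 62,300,000 BTU / 3412 = 18,260 kWh heat; / 2.9 = 6,296 kWh in → × $0.318 = $2,002.20
Difference = |$2,249.00 − $2,002.20| = $246.80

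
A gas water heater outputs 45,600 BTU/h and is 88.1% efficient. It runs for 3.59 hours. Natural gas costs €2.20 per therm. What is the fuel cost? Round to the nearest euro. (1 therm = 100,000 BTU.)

Heat delivered = 45,600 BTU/h × 3.59 h = 163,704 BTU
Gas input = 163,704 / 0.881 = 185,816 BTU
= 185,816 / 100,000 = 1.858 therm
Cost = 1.858 × €2.20/therm = €4.09 ≈ €4

€4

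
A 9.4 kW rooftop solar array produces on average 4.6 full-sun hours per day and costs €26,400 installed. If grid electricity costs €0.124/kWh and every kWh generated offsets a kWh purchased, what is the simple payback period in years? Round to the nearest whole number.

Daily generation = 9.4 kW × 4.6 h = 43.24 kWh
Annual generation = 43.24 × 365 = 15783 kWh
Annual savings = 15783 × €0.124 = €1,957.04
Payback = €26,400 / €1,957.04 = 13.5 years

13 years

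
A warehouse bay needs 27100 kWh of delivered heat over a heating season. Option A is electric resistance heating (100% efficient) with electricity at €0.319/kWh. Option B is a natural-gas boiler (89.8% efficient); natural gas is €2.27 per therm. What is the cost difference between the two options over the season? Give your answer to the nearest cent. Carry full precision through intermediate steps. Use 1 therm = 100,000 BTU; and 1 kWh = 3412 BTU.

Heat load = 27100 kWh × 3412 = 92,465,200 BTU
Gas: input = 92,465,200 / 0.898 = 102,967,929 BTU = 1,030 therm → 1,030 × €2.27 = €2,337.37
Electric: 92,465,200 BTU / 3412 = 27,100 kWh → × €0.319 = €8,644.90
Difference = |€2,337.37 − €8,644.90| = €6,307.53

€6307.53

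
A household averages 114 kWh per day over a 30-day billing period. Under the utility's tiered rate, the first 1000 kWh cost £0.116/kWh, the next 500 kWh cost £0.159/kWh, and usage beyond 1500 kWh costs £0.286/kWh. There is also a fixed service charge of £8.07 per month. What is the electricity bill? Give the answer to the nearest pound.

Usage = 114 kWh/day × 30 days = 3420 kWh
First 1000 kWh × £0.116 = £116.00
Next 500 kWh × £0.159 = £79.50
Remaining 1920 kWh × £0.286 = £549.12
Energy charge = £744.62; + service £8.07 = £752.69 ≈ £753

£753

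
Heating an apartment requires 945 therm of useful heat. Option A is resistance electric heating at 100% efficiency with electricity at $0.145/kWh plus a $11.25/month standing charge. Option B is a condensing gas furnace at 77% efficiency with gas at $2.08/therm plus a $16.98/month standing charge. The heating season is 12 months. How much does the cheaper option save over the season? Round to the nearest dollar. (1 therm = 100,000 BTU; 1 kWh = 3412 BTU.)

$1394

Heat load = 945 therm × 100,000 = 94,500,000 BTU
Gas: input = 94,500,000 / 0.77 = 122,727,273 BTU = 1,227 therm → 1,227 × $2.08 = $2,552.73; + 12 × $16.98 standing = $2,756.49
Electric: 94,500,000 BTU / 3412 = 27,700 kWh → × $0.145 = $4,015.97; + 12 × $11.25 standing = $4,150.97
Difference = |$2,756.49 − $4,150.97| = $1,394.49 ≈ $1394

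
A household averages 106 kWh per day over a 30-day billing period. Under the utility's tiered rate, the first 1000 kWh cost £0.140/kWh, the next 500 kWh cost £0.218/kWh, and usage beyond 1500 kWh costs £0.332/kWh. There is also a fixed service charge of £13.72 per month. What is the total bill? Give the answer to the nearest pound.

Usage = 106 kWh/day × 30 days = 3180 kWh
First 1000 kWh × £0.140 = £140.00
Next 500 kWh × £0.218 = £109.00
Remaining 1680 kWh × £0.332 = £557.76
Energy charge = £806.76; + service £13.72 = £820.48 ≈ £820

£820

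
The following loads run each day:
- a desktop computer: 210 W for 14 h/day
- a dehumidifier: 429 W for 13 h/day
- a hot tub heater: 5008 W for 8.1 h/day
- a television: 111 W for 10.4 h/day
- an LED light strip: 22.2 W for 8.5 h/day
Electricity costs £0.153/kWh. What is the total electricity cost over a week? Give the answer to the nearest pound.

£54

desktop computer: 210 W × 14 h × 7 d = 20,580 Wh = 20.58 kWh
dehumidifier: 429 W × 13 h × 7 d = 39,039 Wh = 39.04 kWh
hot tub heater: 5008 W × 8.1 h × 7 d = 283,954 Wh = 284 kWh
television: 111 W × 10.4 h × 7 d = 8,081 Wh = 8.081 kWh
LED light strip: 22.2 W × 8.5 h × 7 d = 1,321 Wh = 1.321 kWh
Total energy = 20.58 + 39.04 + 284 + 8.081 + 1.321 = 353 kWh
Cost = 353 kWh × £0.153 = £54.01 ≈ £54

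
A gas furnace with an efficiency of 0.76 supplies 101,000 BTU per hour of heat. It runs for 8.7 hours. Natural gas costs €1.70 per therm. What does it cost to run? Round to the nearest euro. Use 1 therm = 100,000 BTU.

Heat delivered = 101,000 BTU/h × 8.7 h = 878,700 BTU
Gas input = 878,700 / 0.76 = 1,156,184 BTU
= 1,156,184 / 100,000 = 11.56 therm
Cost = 11.56 × €1.70/therm = €19.66 ≈ €20

€20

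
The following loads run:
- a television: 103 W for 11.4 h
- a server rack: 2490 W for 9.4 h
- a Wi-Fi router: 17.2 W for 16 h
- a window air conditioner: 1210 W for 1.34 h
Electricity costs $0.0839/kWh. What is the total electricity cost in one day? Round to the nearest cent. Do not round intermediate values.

$2.22

television: 103 W × 11.4 h = 1,174 Wh = 1.174 kWh
server rack: 2490 W × 9.4 h = 23,406 Wh = 23.41 kWh
Wi-Fi router: 17.2 W × 16 h = 275 Wh = 0.2752 kWh
window air conditioner: 1210 W × 1.34 h = 1,621 Wh = 1.621 kWh
Total energy = 1.174 + 23.41 + 0.2752 + 1.621 = 26.48 kWh
Cost = 26.48 kWh × $0.0839 = $2.22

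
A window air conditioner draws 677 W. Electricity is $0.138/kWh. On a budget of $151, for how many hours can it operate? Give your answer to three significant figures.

Energy budget = $151 / $0.138 per kWh = 1,094 kWh = 1,094,203 Wh
Runtime = 1,094,203 Wh / 677 W = 1,616 h

1620 h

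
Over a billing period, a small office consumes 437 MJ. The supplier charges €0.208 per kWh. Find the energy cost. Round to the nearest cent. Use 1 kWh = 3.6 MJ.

€25.25

437 MJ × (0.27778 kWh/MJ) = 121.4 kWh
Cost = 121.4 kWh × €0.208/kWh = €25.25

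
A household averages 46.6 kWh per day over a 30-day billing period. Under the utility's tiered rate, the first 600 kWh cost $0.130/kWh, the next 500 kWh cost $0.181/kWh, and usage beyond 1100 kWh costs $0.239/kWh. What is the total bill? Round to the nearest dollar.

Usage = 46.6 kWh/day × 30 days = 1398 kWh
First 600 kWh × $0.130 = $78.00
Next 500 kWh × $0.181 = $90.50
Remaining 298 kWh × $0.239 = $71.22
Total = $239.72 ≈ $240

$240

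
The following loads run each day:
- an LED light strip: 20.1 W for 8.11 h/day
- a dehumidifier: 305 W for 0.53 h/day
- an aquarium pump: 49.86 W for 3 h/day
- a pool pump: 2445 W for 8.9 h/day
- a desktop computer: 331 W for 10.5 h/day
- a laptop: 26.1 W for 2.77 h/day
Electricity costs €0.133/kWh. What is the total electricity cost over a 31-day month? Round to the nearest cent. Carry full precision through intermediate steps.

LED light strip: 20.1 W × 8.11 h × 31 d = 5,053 Wh = 5.053 kWh
dehumidifier: 305 W × 0.53 h × 31 d = 5,011 Wh = 5.011 kWh
aquarium pump: 49.86 W × 3 h × 31 d = 4,637 Wh = 4.637 kWh
pool pump: 2445 W × 8.9 h × 31 d = 674,576 Wh = 674.6 kWh
desktop computer: 331 W × 10.5 h × 31 d = 107,740 Wh = 107.7 kWh
laptop: 26.1 W × 2.77 h × 31 d = 2,241 Wh = 2.241 kWh
Total energy = 5.053 + 5.011 + 4.637 + 674.6 + 107.7 + 2.241 = 799.3 kWh
Cost = 799.3 kWh × €0.133 = €106.30

€106.30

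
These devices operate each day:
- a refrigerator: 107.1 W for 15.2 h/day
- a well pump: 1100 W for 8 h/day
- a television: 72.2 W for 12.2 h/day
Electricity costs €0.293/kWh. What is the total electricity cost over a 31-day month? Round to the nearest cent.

€102.72

refrigerator: 107.1 W × 15.2 h × 31 d = 50,466 Wh = 50.47 kWh
well pump: 1100 W × 8 h × 31 d = 272,800 Wh = 272.8 kWh
television: 72.2 W × 12.2 h × 31 d = 27,306 Wh = 27.31 kWh
Total energy = 50.47 + 272.8 + 27.31 = 350.6 kWh
Cost = 350.6 kWh × €0.293 = €102.72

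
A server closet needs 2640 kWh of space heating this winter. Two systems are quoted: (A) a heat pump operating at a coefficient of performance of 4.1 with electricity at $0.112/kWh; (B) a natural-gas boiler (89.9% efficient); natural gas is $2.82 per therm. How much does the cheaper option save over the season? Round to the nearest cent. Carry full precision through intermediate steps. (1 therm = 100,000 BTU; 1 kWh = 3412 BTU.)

Heat load = 2640 kWh × 3412 = 9,007,680 BTU
Gas: input = 9,007,680 / 0.899 = 10,019,666 BTU = 100.2 therm → 100.2 × $2.82 = $282.55
Heat pump: 9,007,680 BTU / 3412 = 2,640 kWh heat; / 4.1 = 643.9 kWh in → × $0.112 = $72.12
Difference = |$282.55 − $72.12| = $210.44

$210.44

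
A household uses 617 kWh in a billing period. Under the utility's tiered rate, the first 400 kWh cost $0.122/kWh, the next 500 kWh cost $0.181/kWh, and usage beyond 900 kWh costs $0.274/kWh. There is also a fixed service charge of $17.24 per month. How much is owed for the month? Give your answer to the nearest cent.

$105.32

First 400 kWh × $0.122 = $48.80
Next 217 kWh × $0.181 = $39.28
Remaining tier: 0 kWh (not reached)
Energy charge = $88.08; + service $17.24 = $105.32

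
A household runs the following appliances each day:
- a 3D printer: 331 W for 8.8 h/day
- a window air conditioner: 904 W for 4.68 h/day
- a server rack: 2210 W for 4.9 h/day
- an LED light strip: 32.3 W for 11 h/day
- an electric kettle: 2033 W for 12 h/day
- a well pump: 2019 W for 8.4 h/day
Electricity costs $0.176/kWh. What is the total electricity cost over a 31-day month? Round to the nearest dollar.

3D printer: 331 W × 8.8 h × 31 d = 90,297 Wh = 90.3 kWh
window air conditioner: 904 W × 4.68 h × 31 d = 131,152 Wh = 131.2 kWh
server rack: 2210 W × 4.9 h × 31 d = 335,699 Wh = 335.7 kWh
LED light strip: 32.3 W × 11 h × 31 d = 11,014 Wh = 11.01 kWh
electric kettle: 2033 W × 12 h × 31 d = 756,276 Wh = 756.3 kWh
well pump: 2019 W × 8.4 h × 31 d = 525,748 Wh = 525.7 kWh
Total energy = 90.3 + 131.2 + 335.7 + 11.01 + 756.3 + 525.7 = 1,850 kWh
Cost = 1,850 kWh × $0.176 = $325.63 ≈ $326

$326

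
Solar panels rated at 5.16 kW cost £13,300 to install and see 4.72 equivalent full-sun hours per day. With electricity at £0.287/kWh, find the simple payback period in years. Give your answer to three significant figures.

Daily generation = 5.16 kW × 4.72 h = 24.36 kWh
Annual generation = 24.36 × 365 = 8889.6 kWh
Annual savings = 8889.6 × £0.287 = £2,551.33
Payback = £13,300 / £2,551.33 = 5.21 years

5.21 years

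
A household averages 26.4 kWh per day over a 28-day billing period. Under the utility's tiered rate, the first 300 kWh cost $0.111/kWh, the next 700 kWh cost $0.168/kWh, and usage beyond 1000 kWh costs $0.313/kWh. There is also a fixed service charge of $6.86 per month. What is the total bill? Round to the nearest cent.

$113.95

Usage = 26.4 kWh/day × 28 days = 739.2 kWh
First 300 kWh × $0.111 = $33.30
Next 439.2 kWh × $0.168 = $73.79
Remaining tier: 0 kWh (not reached)
Energy charge = $107.09; + service $6.86 = $113.95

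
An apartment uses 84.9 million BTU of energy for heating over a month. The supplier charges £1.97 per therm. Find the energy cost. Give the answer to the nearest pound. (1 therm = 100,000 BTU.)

84.9 million BTU × (10 therm/million BTU) = 849 therm
Cost = 849 therm × £1.97/therm = £1,672.53 ≈ £1673

£1673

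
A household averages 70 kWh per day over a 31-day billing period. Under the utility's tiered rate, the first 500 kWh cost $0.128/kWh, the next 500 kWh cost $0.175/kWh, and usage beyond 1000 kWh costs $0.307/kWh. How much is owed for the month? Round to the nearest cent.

$510.69

Usage = 70 kWh/day × 31 days = 2170 kWh
First 500 kWh × $0.128 = $64.00
Next 500 kWh × $0.175 = $87.50
Remaining 1170 kWh × $0.307 = $359.19
Total = $510.69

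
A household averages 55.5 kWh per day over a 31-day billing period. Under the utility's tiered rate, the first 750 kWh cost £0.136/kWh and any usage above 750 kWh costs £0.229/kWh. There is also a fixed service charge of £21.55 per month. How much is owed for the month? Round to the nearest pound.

£346

Usage = 55.5 kWh/day × 31 days = 1720.5 kWh
First 750 kWh × £0.136 = £102.00
Remaining 970.5 kWh × £0.229 = £222.24
Energy charge = £324.24; + service £21.55 = £345.79 ≈ £346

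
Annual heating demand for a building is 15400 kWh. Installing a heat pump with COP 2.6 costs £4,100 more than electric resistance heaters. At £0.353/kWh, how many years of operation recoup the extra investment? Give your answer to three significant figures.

Resistance: 15400 kWh × £0.353 = £5,436.20/yr
Heat pump: 15400 / 2.6 = 5923 kWh in → × £0.353 = £2,090.85/yr
Annual savings = £3,345.35
Payback = £4,100 / £3,345.35 = 1.23 years

1.23 years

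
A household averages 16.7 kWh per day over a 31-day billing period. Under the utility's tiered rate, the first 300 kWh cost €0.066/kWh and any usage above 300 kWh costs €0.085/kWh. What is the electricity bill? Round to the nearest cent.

€38.30

Usage = 16.7 kWh/day × 31 days = 517.7 kWh
First 300 kWh × €0.066 = €19.80
Remaining 217.7 kWh × €0.085 = €18.50
Total = €38.30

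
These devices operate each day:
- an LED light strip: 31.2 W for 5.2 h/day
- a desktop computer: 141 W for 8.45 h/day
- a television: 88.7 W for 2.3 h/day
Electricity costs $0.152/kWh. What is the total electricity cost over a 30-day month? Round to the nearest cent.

LED light strip: 31.2 W × 5.2 h × 30 d = 4,867 Wh = 4.867 kWh
desktop computer: 141 W × 8.45 h × 30 d = 35,743 Wh = 35.74 kWh
television: 88.7 W × 2.3 h × 30 d = 6,120 Wh = 6.12 kWh
Total energy = 4.867 + 35.74 + 6.12 = 46.73 kWh
Cost = 46.73 kWh × $0.152 = $7.10

$7.10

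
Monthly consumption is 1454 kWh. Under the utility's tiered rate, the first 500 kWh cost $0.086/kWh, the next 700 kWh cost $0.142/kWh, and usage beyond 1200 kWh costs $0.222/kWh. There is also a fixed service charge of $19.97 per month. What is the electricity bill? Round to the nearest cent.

First 500 kWh × $0.086 = $43.00
Next 700 kWh × $0.142 = $99.40
Remaining 254 kWh × $0.222 = $56.39
Energy charge = $198.79; + service $19.97 = $218.76

$218.76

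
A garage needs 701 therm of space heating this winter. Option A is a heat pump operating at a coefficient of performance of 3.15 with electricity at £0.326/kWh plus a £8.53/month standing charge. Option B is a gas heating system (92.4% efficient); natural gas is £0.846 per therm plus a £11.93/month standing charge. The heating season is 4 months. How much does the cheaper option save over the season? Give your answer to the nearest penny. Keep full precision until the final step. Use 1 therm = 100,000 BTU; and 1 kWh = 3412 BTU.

£1470.83

Heat load = 701 therm × 100,000 = 70,100,000 BTU
Gas: input = 70,100,000 / 0.924 = 75,865,801 BTU = 758.7 therm → 758.7 × £0.846 = £641.82; + 4 × £11.93 standing = £689.54
Heat pump: 70,100,000 BTU / 3412 = 20,550 kWh heat; / 3.15 = 6,522 kWh in → × £0.326 = £2,126.26; + 4 × £8.53 standing = £2,160.38
Difference = |£689.54 − £2,160.38| = £1,470.83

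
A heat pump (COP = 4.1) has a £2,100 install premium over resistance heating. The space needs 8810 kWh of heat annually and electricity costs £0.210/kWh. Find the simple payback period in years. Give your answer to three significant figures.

1.50 years

Resistance: 8810 kWh × £0.210 = £1,850.10/yr
Heat pump: 8810 / 4.1 = 2149 kWh in → × £0.210 = £451.24/yr
Annual savings = £1,398.86
Payback = £2,100 / £1,398.86 = 1.5 years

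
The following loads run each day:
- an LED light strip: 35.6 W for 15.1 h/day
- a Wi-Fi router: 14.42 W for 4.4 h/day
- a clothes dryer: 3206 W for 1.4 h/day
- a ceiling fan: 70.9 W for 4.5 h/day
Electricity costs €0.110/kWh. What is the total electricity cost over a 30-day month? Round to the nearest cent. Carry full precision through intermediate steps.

LED light strip: 35.6 W × 15.1 h × 30 d = 16,127 Wh = 16.13 kWh
Wi-Fi router: 14.42 W × 4.4 h × 30 d = 1,903 Wh = 1.903 kWh
clothes dryer: 3206 W × 1.4 h × 30 d = 134,652 Wh = 134.7 kWh
ceiling fan: 70.9 W × 4.5 h × 30 d = 9,572 Wh = 9.572 kWh
Total energy = 16.13 + 1.903 + 134.7 + 9.572 = 162.3 kWh
Cost = 162.3 kWh × €0.110 = €17.85

€17.85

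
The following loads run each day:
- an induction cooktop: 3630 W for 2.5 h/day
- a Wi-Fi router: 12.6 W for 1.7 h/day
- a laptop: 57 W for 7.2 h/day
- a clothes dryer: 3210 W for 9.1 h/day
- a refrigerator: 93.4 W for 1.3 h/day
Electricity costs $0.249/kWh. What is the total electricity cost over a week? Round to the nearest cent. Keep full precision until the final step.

induction cooktop: 3630 W × 2.5 h × 7 d = 63,525 Wh = 63.52 kWh
Wi-Fi router: 12.6 W × 1.7 h × 7 d = 150 Wh = 0.1499 kWh
laptop: 57 W × 7.2 h × 7 d = 2,873 Wh = 2.873 kWh
clothes dryer: 3210 W × 9.1 h × 7 d = 204,477 Wh = 204.5 kWh
refrigerator: 93.4 W × 1.3 h × 7 d = 850 Wh = 0.8499 kWh
Total energy = 63.52 + 0.1499 + 2.873 + 204.5 + 0.8499 = 271.9 kWh
Cost = 271.9 kWh × $0.249 = $67.70

$67.70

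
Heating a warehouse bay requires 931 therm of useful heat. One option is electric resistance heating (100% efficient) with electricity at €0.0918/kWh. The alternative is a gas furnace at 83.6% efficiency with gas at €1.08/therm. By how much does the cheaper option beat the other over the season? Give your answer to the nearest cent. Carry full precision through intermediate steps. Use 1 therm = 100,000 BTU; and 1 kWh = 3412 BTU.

Heat load = 931 therm × 100,000 = 93,100,000 BTU
Gas: input = 93,100,000 / 0.836 = 111,363,636 BTU = 1,114 therm → 1,114 × €1.08 = €1,202.73
Electric: 93,100,000 BTU / 3412 = 27,290 kWh → × €0.0918 = €2,504.86
Difference = |€1,202.73 − €2,504.86| = €1,302.13

€1302.13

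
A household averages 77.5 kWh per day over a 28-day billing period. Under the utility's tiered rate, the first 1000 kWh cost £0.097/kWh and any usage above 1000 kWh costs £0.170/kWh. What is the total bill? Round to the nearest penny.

£295.90

Usage = 77.5 kWh/day × 28 days = 2170 kWh
First 1000 kWh × £0.097 = £97.00
Remaining 1170 kWh × £0.170 = £198.90
Total = £295.90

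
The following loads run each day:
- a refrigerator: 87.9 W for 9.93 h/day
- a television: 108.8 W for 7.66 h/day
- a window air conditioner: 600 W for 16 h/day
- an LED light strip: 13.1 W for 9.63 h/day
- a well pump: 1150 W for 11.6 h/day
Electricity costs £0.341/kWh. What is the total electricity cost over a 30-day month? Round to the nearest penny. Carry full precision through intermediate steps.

refrigerator: 87.9 W × 9.93 h × 30 d = 26,185 Wh = 26.19 kWh
television: 108.8 W × 7.66 h × 30 d = 25,002 Wh = 25 kWh
window air conditioner: 600 W × 16 h × 30 d = 288,000 Wh = 288 kWh
LED light strip: 13.1 W × 9.63 h × 30 d = 3,785 Wh = 3.785 kWh
well pump: 1150 W × 11.6 h × 30 d = 400,200 Wh = 400.2 kWh
Total energy = 26.19 + 25 + 288 + 3.785 + 400.2 = 743.2 kWh
Cost = 743.2 kWh × £0.341 = £253.42

£253.42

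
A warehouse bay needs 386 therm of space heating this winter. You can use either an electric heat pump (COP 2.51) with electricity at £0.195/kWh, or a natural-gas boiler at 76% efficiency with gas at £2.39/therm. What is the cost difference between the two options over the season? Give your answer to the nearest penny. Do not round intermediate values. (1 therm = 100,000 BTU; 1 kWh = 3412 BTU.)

£334.97

Heat load = 386 therm × 100,000 = 38,600,000 BTU
Gas: input = 38,600,000 / 0.76 = 50,789,474 BTU = 507.9 therm → 507.9 × £2.39 = £1,213.87
Heat pump: 38,600,000 BTU / 3412 = 11,310 kWh heat; / 2.51 = 4,507 kWh in → × £0.195 = £878.90
Difference = |£1,213.87 − £878.90| = £334.97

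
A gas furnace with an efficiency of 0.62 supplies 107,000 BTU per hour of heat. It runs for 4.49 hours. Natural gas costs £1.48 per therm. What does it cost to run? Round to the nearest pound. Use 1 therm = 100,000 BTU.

Heat delivered = 107,000 BTU/h × 4.49 h = 480,430 BTU
Gas input = 480,430 / 0.62 = 774,887 BTU
= 774,887 / 100,000 = 7.749 therm
Cost = 7.749 × £1.48/therm = £11.47 ≈ £11

£11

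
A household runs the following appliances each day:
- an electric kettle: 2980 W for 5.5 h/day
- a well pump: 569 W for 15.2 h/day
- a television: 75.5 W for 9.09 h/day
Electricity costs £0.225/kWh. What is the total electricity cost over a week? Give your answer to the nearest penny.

electric kettle: 2980 W × 5.5 h × 7 d = 114,730 Wh = 114.7 kWh
well pump: 569 W × 15.2 h × 7 d = 60,542 Wh = 60.54 kWh
television: 75.5 W × 9.09 h × 7 d = 4,804 Wh = 4.804 kWh
Total energy = 114.7 + 60.54 + 4.804 = 180.1 kWh
Cost = 180.1 kWh × £0.225 = £40.52

£40.52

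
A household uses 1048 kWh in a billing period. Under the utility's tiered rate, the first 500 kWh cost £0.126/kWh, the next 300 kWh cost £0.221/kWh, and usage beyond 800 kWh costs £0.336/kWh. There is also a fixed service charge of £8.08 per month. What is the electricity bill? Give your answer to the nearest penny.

First 500 kWh × £0.126 = £63.00
Next 300 kWh × £0.221 = £66.30
Remaining 248 kWh × £0.336 = £83.33
Energy charge = £212.63; + service £8.08 = £220.71

£220.71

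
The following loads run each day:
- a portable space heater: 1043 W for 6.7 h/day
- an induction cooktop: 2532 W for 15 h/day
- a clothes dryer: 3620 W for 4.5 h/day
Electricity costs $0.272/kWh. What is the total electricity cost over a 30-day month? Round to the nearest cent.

portable space heater: 1043 W × 6.7 h × 30 d = 209,643 Wh = 209.6 kWh
induction cooktop: 2532 W × 15 h × 30 d = 1,139,400 Wh = 1,139 kWh
clothes dryer: 3620 W × 4.5 h × 30 d = 488,700 Wh = 488.7 kWh
Total energy = 209.6 + 1,139 + 488.7 = 1,838 kWh
Cost = 1,838 kWh × $0.272 = $499.87

$499.87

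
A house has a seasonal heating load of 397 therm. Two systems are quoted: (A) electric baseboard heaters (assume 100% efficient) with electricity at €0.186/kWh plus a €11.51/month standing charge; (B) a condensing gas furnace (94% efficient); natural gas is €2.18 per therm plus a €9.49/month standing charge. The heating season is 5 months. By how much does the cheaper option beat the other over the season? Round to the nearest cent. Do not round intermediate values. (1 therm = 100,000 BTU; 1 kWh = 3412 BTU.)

Heat load = 397 therm × 100,000 = 39,700,000 BTU
Gas: input = 39,700,000 / 0.94 = 42,234,043 BTU = 422.3 therm → 422.3 × €2.18 = €920.70; + 5 × €9.49 standing = €968.15
Electric: 39,700,000 BTU / 3412 = 11,640 kWh → × €0.186 = €2,164.19; + 5 × €11.51 standing = €2,221.74
Difference = |€968.15 − €2,221.74| = €1,253.58

€1253.58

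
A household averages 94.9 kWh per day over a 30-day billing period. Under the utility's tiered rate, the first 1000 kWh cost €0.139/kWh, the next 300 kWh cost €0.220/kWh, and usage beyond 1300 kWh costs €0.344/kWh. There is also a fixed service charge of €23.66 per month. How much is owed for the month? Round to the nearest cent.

€760.83

Usage = 94.9 kWh/day × 30 days = 2847 kWh
First 1000 kWh × €0.139 = €139.00
Next 300 kWh × €0.220 = €66.00
Remaining 1547 kWh × €0.344 = €532.17
Energy charge = €737.17; + service €23.66 = €760.83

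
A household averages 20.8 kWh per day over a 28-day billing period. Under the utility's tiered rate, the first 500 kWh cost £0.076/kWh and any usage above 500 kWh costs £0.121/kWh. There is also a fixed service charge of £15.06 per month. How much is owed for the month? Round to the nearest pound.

£63

Usage = 20.8 kWh/day × 28 days = 582.4 kWh
First 500 kWh × £0.076 = £38.00
Remaining 82.4 kWh × £0.121 = £9.97
Energy charge = £47.97; + service £15.06 = £63.03 ≈ £63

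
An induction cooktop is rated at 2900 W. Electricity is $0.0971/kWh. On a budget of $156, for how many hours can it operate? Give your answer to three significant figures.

Energy budget = $156 / $0.0971 per kWh = 1,607 kWh = 1,606,591 Wh
Runtime = 1,606,591 Wh / 2900 W = 554 h

554 h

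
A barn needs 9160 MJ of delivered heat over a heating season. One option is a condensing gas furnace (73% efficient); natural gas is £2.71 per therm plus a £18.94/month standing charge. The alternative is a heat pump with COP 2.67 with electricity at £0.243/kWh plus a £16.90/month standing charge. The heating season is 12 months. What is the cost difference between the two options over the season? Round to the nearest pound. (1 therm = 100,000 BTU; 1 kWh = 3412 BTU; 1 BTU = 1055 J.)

Heat load = 9160 MJ = 9,160,000,000 J / 1055 = 8,682,464 BTU
Gas: input = 8,682,464 / 0.73 = 11,893,787 BTU = 118.9 therm → 118.9 × £2.71 = £322.32; + 12 × £18.94 standing = £549.60
Heat pump: 8,682,464 BTU / 3412 = 2,545 kWh heat; / 2.67 = 953.1 kWh in → × £0.243 = £231.59; + 12 × £16.90 standing = £434.39
Difference = |£549.60 − £434.39| = £115.21 ≈ £115

£115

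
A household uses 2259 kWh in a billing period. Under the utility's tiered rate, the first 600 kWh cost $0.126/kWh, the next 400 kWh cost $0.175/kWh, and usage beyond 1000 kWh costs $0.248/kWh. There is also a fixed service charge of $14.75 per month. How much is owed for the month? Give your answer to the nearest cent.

First 600 kWh × $0.126 = $75.60
Next 400 kWh × $0.175 = $70.00
Remaining 1259 kWh × $0.248 = $312.23
Energy charge = $457.83; + service $14.75 = $472.58

$472.58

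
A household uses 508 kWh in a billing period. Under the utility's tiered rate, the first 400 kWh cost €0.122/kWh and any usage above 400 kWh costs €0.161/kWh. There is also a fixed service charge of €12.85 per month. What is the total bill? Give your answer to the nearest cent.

€79.04

First 400 kWh × €0.122 = €48.80
Remaining 108 kWh × €0.161 = €17.39
Energy charge = €66.19; + service €12.85 = €79.04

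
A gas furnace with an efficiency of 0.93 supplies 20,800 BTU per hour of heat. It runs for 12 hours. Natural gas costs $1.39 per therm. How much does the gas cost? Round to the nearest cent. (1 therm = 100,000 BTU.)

Heat delivered = 20,800 BTU/h × 12 h = 249,600 BTU
Gas input = 249,600 / 0.93 = 268,387 BTU
= 268,387 / 100,000 = 2.684 therm
Cost = 2.684 × $1.39/therm = $3.73

$3.73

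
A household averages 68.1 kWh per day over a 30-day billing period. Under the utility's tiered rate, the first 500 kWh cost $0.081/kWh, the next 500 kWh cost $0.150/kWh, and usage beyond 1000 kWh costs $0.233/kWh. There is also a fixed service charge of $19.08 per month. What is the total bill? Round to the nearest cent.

$377.60

Usage = 68.1 kWh/day × 30 days = 2043 kWh
First 500 kWh × $0.081 = $40.50
Next 500 kWh × $0.150 = $75.00
Remaining 1043 kWh × $0.233 = $243.02
Energy charge = $358.52; + service $19.08 = $377.60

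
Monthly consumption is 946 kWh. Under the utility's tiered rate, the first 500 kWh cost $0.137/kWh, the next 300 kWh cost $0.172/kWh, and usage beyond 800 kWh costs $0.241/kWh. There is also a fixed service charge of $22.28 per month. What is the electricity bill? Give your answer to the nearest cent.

$177.57

First 500 kWh × $0.137 = $68.50
Next 300 kWh × $0.172 = $51.60
Remaining 146 kWh × $0.241 = $35.19
Energy charge = $155.29; + service $22.28 = $177.57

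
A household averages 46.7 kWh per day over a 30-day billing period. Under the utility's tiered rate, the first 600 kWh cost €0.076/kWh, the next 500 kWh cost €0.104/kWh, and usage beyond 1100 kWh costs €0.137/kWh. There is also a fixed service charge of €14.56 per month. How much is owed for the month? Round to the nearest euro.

€153

Usage = 46.7 kWh/day × 30 days = 1401 kWh
First 600 kWh × €0.076 = €45.60
Next 500 kWh × €0.104 = €52.00
Remaining 301 kWh × €0.137 = €41.24
Energy charge = €138.84; + service €14.56 = €153.40 ≈ €153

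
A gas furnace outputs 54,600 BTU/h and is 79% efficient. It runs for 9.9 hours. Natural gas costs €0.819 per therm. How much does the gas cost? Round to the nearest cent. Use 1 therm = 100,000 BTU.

Heat delivered = 54,600 BTU/h × 9.9 h = 540,540 BTU
Gas input = 540,540 / 0.79 = 684,228 BTU
= 684,228 / 100,000 = 6.842 therm
Cost = 6.842 × €0.819/therm = €5.60

€5.60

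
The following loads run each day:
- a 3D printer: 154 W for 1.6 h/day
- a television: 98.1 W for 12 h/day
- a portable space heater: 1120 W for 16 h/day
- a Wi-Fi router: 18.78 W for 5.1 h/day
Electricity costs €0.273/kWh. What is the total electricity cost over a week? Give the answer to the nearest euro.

3D printer: 154 W × 1.6 h × 7 d = 1,725 Wh = 1.725 kWh
television: 98.1 W × 12 h × 7 d = 8,240 Wh = 8.24 kWh
portable space heater: 1120 W × 16 h × 7 d = 125,440 Wh = 125.4 kWh
Wi-Fi router: 18.78 W × 5.1 h × 7 d = 670 Wh = 0.6704 kWh
Total energy = 1.725 + 8.24 + 125.4 + 0.6704 = 136.1 kWh
Cost = 136.1 kWh × €0.273 = €37.15 ≈ €37

€37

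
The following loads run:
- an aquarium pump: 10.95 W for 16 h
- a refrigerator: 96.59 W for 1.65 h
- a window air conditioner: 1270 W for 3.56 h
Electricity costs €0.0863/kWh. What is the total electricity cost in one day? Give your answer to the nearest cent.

€0.42

aquarium pump: 10.95 W × 16 h = 175 Wh = 0.1752 kWh
refrigerator: 96.59 W × 1.65 h = 159 Wh = 0.1594 kWh
window air conditioner: 1270 W × 3.56 h = 4,521 Wh = 4.521 kWh
Total energy = 0.1752 + 0.1594 + 4.521 = 4.856 kWh
Cost = 4.856 kWh × €0.0863 = €0.42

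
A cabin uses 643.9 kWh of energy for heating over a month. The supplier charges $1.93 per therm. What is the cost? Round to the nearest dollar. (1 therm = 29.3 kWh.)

$42

643.9 kWh × (0.03413 therm/kWh) = 21.98 therm
Cost = 21.98 therm × $1.93/therm = $42.41 ≈ $42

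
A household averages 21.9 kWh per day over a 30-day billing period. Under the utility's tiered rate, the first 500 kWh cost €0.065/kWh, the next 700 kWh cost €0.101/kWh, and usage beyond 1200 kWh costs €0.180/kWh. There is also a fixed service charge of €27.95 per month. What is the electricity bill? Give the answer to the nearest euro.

€76

Usage = 21.9 kWh/day × 30 days = 657 kWh
First 500 kWh × €0.065 = €32.50
Next 157 kWh × €0.101 = €15.86
Remaining tier: 0 kWh (not reached)
Energy charge = €48.36; + service €27.95 = €76.31 ≈ €76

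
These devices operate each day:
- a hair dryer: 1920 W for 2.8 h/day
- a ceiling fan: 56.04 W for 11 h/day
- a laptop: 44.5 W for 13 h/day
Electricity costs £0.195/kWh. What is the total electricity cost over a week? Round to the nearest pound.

hair dryer: 1920 W × 2.8 h × 7 d = 37,632 Wh = 37.63 kWh
ceiling fan: 56.04 W × 11 h × 7 d = 4,315 Wh = 4.315 kWh
laptop: 44.5 W × 13 h × 7 d = 4,050 Wh = 4.05 kWh
Total energy = 37.63 + 4.315 + 4.05 = 46 kWh
Cost = 46 kWh × £0.195 = £8.97 ≈ £9

£9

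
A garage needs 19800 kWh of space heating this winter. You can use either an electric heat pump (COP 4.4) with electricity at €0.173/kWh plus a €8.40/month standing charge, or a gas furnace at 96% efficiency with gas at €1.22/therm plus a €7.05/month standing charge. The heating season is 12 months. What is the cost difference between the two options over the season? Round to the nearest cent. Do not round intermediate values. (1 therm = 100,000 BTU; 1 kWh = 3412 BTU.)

€63.84

Heat load = 19800 kWh × 3412 = 67,557,600 BTU
Gas: input = 67,557,600 / 0.96 = 70,372,500 BTU = 703.7 therm → 703.7 × €1.22 = €858.54; + 12 × €7.05 standing = €943.14
Heat pump: 67,557,600 BTU / 3412 = 19,800 kWh heat; / 4.4 = 4,500 kWh in → × €0.173 = €778.50; + 12 × €8.40 standing = €879.30
Difference = |€943.14 − €879.30| = €63.84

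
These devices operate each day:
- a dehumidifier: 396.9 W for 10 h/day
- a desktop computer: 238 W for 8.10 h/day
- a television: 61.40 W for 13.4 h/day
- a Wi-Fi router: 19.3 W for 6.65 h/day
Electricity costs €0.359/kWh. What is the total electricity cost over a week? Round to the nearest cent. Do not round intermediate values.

€17.21

dehumidifier: 396.9 W × 10 h × 7 d = 27,783 Wh = 27.78 kWh
desktop computer: 238 W × 8.10 h × 7 d = 13,495 Wh = 13.49 kWh
television: 61.40 W × 13.4 h × 7 d = 5,759 Wh = 5.759 kWh
Wi-Fi router: 19.3 W × 6.65 h × 7 d = 898 Wh = 0.8984 kWh
Total energy = 27.78 + 13.49 + 5.759 + 0.8984 = 47.94 kWh
Cost = 47.94 kWh × €0.359 = €17.21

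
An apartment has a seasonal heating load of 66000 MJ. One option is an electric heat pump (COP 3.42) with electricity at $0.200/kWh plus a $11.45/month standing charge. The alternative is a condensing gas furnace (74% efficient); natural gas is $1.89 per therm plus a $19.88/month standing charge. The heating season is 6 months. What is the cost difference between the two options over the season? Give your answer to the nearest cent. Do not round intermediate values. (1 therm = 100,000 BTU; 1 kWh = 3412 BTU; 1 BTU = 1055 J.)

Heat load = 66000 MJ = 66,000,000,000 J / 1055 = 62,559,242 BTU
Gas: input = 62,559,242 / 0.74 = 84,539,516 BTU = 845.4 therm → 845.4 × $1.89 = $1,597.80; + 6 × $19.88 standing = $1,717.08
Heat pump: 62,559,242 BTU / 3412 = 18,340 kWh heat; / 3.42 = 5,361 kWh in → × $0.200 = $1,072.23; + 6 × $11.45 standing = $1,140.93
Difference = |$1,717.08 − $1,140.93| = $576.15

$576.15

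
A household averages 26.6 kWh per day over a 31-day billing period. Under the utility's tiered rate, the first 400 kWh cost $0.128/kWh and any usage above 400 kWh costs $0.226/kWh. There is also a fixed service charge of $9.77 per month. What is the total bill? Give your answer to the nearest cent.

Usage = 26.6 kWh/day × 31 days = 824.6 kWh
First 400 kWh × $0.128 = $51.20
Remaining 424.6 kWh × $0.226 = $95.96
Energy charge = $147.16; + service $9.77 = $156.93

$156.93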